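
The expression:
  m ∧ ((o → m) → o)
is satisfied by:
  {m: True, o: True}


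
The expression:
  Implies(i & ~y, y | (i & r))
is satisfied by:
  {r: True, y: True, i: False}
  {r: True, i: False, y: False}
  {y: True, i: False, r: False}
  {y: False, i: False, r: False}
  {r: True, y: True, i: True}
  {r: True, i: True, y: False}
  {y: True, i: True, r: False}


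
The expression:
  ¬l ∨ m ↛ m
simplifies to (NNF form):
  ¬l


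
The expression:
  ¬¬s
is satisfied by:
  {s: True}


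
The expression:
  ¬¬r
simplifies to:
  r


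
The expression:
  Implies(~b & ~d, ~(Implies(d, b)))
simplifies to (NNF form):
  b | d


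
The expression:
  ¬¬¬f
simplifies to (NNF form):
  ¬f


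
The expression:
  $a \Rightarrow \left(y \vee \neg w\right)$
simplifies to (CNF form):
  $y \vee \neg a \vee \neg w$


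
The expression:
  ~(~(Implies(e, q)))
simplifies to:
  q | ~e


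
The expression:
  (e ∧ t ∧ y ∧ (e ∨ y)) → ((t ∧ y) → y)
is always true.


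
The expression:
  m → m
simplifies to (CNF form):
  True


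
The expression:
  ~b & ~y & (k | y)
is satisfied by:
  {k: True, y: False, b: False}


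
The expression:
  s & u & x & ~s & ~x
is never true.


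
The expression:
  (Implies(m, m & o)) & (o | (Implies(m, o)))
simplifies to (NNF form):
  o | ~m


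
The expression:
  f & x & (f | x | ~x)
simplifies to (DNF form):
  f & x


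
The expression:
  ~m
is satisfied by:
  {m: False}


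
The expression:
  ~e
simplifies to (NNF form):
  ~e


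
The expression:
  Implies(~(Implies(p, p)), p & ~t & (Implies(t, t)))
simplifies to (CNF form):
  True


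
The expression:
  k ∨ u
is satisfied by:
  {k: True, u: True}
  {k: True, u: False}
  {u: True, k: False}


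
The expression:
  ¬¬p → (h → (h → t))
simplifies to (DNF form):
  t ∨ ¬h ∨ ¬p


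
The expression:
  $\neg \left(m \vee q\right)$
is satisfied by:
  {q: False, m: False}


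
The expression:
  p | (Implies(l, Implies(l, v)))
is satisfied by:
  {v: True, p: True, l: False}
  {v: True, l: False, p: False}
  {p: True, l: False, v: False}
  {p: False, l: False, v: False}
  {v: True, p: True, l: True}
  {v: True, l: True, p: False}
  {p: True, l: True, v: False}


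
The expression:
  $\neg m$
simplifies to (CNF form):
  $\neg m$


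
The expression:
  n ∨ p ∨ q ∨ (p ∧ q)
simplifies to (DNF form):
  n ∨ p ∨ q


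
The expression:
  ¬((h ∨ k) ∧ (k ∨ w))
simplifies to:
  ¬k ∧ (¬h ∨ ¬w)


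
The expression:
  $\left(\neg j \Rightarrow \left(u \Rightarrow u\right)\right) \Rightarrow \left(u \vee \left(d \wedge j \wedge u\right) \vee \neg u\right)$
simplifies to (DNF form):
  $\text{True}$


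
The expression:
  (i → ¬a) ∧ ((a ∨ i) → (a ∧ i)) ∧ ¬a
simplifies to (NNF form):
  ¬a ∧ ¬i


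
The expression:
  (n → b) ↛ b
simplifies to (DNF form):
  ¬b ∧ ¬n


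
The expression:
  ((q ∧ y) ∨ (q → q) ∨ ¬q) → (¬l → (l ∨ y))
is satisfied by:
  {y: True, l: True}
  {y: True, l: False}
  {l: True, y: False}


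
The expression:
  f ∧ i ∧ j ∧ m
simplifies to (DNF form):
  f ∧ i ∧ j ∧ m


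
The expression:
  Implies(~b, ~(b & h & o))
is always true.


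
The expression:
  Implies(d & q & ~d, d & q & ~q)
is always true.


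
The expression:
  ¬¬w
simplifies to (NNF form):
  w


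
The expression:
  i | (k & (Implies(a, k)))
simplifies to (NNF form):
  i | k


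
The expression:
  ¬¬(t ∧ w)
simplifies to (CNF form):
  t ∧ w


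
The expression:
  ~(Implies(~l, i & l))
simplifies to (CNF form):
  ~l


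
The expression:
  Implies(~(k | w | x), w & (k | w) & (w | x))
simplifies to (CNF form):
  k | w | x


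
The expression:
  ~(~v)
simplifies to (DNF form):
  v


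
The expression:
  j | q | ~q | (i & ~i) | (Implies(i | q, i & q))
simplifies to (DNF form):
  True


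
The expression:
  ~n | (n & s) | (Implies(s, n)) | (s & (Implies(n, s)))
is always true.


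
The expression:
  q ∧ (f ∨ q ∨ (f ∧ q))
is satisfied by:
  {q: True}


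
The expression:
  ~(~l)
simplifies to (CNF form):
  l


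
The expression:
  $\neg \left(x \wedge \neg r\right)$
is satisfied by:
  {r: True, x: False}
  {x: False, r: False}
  {x: True, r: True}


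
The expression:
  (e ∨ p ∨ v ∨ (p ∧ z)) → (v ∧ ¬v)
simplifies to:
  ¬e ∧ ¬p ∧ ¬v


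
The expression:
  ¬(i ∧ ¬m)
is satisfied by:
  {m: True, i: False}
  {i: False, m: False}
  {i: True, m: True}


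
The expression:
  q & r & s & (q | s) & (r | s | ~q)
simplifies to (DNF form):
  q & r & s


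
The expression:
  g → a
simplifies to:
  a ∨ ¬g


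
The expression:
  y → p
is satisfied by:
  {p: True, y: False}
  {y: False, p: False}
  {y: True, p: True}


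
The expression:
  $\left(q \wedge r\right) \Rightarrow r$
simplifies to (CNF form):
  $\text{True}$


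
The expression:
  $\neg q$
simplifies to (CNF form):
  $\neg q$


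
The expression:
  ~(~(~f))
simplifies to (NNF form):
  ~f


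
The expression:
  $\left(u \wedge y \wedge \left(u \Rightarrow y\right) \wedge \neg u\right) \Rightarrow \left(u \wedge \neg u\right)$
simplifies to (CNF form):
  $\text{True}$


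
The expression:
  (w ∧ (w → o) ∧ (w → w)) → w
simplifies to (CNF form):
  True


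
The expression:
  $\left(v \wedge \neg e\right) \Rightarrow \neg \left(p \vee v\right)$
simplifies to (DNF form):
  $e \vee \neg v$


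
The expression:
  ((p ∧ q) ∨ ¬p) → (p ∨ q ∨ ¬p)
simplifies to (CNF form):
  True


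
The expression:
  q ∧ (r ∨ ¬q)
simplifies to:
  q ∧ r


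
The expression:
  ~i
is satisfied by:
  {i: False}


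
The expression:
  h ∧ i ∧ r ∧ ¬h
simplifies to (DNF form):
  False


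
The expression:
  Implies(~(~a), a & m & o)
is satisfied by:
  {m: True, o: True, a: False}
  {m: True, o: False, a: False}
  {o: True, m: False, a: False}
  {m: False, o: False, a: False}
  {a: True, m: True, o: True}


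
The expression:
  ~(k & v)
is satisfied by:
  {k: False, v: False}
  {v: True, k: False}
  {k: True, v: False}


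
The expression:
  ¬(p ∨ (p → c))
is never true.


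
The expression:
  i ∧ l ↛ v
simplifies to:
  i ∧ l ∧ ¬v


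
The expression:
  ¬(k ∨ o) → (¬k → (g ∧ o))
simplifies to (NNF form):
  k ∨ o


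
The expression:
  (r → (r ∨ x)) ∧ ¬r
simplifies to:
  ¬r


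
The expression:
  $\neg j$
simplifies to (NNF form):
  $\neg j$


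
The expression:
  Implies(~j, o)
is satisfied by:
  {o: True, j: True}
  {o: True, j: False}
  {j: True, o: False}


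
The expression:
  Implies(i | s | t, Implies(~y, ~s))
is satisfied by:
  {y: True, s: False}
  {s: False, y: False}
  {s: True, y: True}


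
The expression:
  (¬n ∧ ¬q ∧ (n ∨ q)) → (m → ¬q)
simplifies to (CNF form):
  True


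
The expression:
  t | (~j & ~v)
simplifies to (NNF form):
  t | (~j & ~v)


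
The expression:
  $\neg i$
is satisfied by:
  {i: False}


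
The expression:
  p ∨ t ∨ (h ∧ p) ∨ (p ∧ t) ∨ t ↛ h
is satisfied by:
  {t: True, p: True}
  {t: True, p: False}
  {p: True, t: False}


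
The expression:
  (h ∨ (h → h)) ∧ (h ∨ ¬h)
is always true.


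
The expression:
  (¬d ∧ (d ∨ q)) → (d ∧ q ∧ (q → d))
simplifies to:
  d ∨ ¬q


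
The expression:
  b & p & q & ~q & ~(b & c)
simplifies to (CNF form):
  False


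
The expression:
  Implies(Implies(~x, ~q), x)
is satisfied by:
  {x: True, q: True}
  {x: True, q: False}
  {q: True, x: False}


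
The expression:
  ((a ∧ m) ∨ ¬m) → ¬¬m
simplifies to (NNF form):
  m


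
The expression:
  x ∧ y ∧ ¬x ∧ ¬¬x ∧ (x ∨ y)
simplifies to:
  False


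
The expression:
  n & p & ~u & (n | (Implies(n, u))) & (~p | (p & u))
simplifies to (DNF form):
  False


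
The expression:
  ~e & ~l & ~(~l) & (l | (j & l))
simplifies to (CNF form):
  False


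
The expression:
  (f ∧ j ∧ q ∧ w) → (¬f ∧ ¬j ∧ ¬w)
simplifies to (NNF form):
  ¬f ∨ ¬j ∨ ¬q ∨ ¬w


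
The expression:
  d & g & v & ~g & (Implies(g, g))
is never true.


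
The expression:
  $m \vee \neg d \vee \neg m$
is always true.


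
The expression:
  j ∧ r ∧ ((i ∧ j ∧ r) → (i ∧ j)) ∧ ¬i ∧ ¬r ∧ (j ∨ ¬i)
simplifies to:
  False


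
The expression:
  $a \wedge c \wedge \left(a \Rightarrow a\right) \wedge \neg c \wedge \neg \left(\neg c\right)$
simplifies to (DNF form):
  $\text{False}$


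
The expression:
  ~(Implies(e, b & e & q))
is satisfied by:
  {e: True, q: False, b: False}
  {e: True, b: True, q: False}
  {e: True, q: True, b: False}


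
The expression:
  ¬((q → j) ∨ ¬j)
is never true.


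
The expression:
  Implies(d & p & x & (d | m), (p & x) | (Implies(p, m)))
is always true.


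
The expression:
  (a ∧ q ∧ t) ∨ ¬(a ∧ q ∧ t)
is always true.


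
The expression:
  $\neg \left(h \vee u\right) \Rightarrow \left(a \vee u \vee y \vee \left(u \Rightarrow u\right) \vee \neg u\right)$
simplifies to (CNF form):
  $\text{True}$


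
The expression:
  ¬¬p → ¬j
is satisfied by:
  {p: False, j: False}
  {j: True, p: False}
  {p: True, j: False}


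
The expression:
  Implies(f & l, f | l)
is always true.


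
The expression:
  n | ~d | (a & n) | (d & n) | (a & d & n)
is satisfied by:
  {n: True, d: False}
  {d: False, n: False}
  {d: True, n: True}


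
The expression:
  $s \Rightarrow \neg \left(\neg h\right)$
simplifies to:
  $h \vee \neg s$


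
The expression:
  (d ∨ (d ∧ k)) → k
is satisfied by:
  {k: True, d: False}
  {d: False, k: False}
  {d: True, k: True}


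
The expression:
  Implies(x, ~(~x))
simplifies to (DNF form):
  True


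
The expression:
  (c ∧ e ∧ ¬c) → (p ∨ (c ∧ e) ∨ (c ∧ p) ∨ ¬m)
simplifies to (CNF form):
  True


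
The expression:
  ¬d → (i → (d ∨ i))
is always true.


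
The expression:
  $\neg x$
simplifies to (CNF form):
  $\neg x$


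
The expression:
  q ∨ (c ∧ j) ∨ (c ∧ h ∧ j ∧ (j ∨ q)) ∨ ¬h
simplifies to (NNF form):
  q ∨ (c ∧ j) ∨ ¬h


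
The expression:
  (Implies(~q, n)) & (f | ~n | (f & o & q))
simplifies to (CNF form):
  (f | q) & (n | q) & (f | ~n) & (n | ~n)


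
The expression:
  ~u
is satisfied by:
  {u: False}


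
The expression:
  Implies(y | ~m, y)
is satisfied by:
  {y: True, m: True}
  {y: True, m: False}
  {m: True, y: False}


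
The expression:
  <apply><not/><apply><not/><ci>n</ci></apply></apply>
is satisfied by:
  {n: True}


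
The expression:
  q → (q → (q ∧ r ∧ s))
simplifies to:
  (r ∧ s) ∨ ¬q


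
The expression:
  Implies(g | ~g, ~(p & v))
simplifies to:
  ~p | ~v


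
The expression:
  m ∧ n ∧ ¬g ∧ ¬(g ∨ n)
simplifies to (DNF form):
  False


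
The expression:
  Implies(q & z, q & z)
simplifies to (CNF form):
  True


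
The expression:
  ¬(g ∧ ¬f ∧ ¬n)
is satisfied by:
  {n: True, f: True, g: False}
  {n: True, f: False, g: False}
  {f: True, n: False, g: False}
  {n: False, f: False, g: False}
  {n: True, g: True, f: True}
  {n: True, g: True, f: False}
  {g: True, f: True, n: False}


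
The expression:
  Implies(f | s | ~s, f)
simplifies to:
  f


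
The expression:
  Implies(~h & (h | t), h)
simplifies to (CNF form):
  h | ~t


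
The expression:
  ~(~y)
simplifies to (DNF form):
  y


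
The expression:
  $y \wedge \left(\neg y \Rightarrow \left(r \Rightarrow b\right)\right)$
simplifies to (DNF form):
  $y$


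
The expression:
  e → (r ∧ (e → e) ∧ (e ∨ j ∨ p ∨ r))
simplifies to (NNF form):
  r ∨ ¬e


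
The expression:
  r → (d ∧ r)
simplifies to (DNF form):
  d ∨ ¬r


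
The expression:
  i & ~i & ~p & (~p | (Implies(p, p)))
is never true.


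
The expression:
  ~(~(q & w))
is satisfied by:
  {w: True, q: True}


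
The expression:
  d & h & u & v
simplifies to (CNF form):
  d & h & u & v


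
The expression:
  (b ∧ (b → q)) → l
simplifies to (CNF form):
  l ∨ ¬b ∨ ¬q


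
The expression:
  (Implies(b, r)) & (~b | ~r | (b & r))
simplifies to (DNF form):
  r | ~b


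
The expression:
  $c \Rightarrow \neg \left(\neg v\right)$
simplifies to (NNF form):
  $v \vee \neg c$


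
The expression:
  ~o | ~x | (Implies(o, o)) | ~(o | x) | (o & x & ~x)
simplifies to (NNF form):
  True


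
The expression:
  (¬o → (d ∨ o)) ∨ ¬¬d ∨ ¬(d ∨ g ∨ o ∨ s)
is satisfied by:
  {d: True, o: True, g: False, s: False}
  {d: True, o: True, s: True, g: False}
  {d: True, o: True, g: True, s: False}
  {d: True, o: True, s: True, g: True}
  {d: True, g: False, s: False, o: False}
  {d: True, s: True, g: False, o: False}
  {d: True, g: True, s: False, o: False}
  {d: True, s: True, g: True, o: False}
  {o: True, g: False, s: False, d: False}
  {s: True, o: True, g: False, d: False}
  {o: True, g: True, s: False, d: False}
  {s: True, o: True, g: True, d: False}
  {o: False, g: False, s: False, d: False}


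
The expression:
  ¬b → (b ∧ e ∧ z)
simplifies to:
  b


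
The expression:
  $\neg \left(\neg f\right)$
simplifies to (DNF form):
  $f$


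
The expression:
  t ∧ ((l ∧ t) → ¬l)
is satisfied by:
  {t: True, l: False}


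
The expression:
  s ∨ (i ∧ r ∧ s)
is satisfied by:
  {s: True}


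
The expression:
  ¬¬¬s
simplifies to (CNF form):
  ¬s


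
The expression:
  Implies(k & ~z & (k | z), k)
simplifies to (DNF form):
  True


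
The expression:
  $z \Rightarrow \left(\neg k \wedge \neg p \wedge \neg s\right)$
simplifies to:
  $\left(\neg k \wedge \neg p \wedge \neg s\right) \vee \neg z$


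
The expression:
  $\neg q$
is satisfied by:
  {q: False}


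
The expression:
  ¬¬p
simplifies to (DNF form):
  p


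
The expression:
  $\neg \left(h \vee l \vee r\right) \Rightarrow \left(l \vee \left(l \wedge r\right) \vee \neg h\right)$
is always true.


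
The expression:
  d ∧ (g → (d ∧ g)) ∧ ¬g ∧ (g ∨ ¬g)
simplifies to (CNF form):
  d ∧ ¬g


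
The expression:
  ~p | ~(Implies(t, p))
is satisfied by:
  {p: False}


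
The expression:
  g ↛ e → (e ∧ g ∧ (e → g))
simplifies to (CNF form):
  e ∨ ¬g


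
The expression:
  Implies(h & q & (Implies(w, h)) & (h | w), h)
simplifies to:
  True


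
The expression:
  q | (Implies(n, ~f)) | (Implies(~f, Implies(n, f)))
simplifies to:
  True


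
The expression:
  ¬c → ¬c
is always true.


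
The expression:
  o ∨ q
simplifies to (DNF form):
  o ∨ q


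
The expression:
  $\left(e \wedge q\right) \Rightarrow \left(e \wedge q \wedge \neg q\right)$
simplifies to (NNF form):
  $\neg e \vee \neg q$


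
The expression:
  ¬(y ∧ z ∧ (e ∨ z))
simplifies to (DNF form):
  ¬y ∨ ¬z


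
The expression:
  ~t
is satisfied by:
  {t: False}


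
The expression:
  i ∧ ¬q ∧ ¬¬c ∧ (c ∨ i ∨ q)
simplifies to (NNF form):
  c ∧ i ∧ ¬q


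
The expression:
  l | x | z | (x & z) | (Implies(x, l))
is always true.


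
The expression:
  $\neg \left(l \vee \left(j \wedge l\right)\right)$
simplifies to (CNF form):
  $\neg l$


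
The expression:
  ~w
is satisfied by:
  {w: False}


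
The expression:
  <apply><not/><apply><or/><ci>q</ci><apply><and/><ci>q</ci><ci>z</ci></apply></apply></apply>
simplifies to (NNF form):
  <apply><not/><ci>q</ci></apply>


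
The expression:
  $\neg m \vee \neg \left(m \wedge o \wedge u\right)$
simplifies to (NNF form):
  $\neg m \vee \neg o \vee \neg u$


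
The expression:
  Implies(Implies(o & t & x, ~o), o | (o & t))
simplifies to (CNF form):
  o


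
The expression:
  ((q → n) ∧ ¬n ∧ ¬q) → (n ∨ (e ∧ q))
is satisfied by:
  {n: True, q: True}
  {n: True, q: False}
  {q: True, n: False}


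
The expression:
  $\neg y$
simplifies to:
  $\neg y$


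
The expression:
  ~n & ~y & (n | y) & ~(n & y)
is never true.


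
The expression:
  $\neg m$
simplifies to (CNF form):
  $\neg m$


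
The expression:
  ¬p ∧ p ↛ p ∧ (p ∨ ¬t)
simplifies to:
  False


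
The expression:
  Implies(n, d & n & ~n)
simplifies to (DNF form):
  ~n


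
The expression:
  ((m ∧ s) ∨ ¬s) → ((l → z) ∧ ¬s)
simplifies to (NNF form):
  (s ∧ ¬m) ∨ (z ∧ ¬s) ∨ (¬l ∧ ¬s)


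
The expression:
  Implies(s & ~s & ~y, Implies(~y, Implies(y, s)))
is always true.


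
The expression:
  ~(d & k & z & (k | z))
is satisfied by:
  {k: False, z: False, d: False}
  {d: True, k: False, z: False}
  {z: True, k: False, d: False}
  {d: True, z: True, k: False}
  {k: True, d: False, z: False}
  {d: True, k: True, z: False}
  {z: True, k: True, d: False}


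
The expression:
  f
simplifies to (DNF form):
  f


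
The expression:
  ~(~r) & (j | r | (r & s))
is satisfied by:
  {r: True}


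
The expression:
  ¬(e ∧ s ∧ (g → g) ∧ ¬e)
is always true.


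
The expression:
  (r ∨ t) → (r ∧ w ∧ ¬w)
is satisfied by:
  {r: False, t: False}


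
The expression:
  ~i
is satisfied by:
  {i: False}


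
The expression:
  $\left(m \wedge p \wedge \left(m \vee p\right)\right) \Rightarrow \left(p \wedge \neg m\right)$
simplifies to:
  $\neg m \vee \neg p$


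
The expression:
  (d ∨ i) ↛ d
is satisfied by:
  {i: True, d: False}


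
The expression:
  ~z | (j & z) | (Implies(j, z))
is always true.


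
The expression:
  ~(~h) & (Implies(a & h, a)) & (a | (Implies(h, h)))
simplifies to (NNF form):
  h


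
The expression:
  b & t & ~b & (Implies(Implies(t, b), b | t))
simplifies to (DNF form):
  False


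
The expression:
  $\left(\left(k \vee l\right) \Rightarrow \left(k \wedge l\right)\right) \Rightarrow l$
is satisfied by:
  {k: True, l: True}
  {k: True, l: False}
  {l: True, k: False}


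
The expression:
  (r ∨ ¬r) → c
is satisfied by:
  {c: True}


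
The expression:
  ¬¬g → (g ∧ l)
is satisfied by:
  {l: True, g: False}
  {g: False, l: False}
  {g: True, l: True}


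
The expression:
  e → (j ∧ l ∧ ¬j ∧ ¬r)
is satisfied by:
  {e: False}


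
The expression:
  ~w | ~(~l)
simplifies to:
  l | ~w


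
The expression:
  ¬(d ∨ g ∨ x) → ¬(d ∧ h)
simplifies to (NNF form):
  True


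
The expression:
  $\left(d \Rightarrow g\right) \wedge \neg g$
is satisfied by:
  {g: False, d: False}


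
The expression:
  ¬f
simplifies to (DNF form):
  ¬f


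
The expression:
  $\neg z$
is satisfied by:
  {z: False}


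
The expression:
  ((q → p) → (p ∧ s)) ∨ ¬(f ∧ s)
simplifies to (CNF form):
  p ∨ q ∨ ¬f ∨ ¬s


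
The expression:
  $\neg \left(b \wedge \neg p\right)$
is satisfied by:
  {p: True, b: False}
  {b: False, p: False}
  {b: True, p: True}


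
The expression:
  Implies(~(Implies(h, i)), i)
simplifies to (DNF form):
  i | ~h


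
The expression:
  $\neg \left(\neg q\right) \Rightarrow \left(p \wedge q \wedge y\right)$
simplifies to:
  $\left(p \wedge y\right) \vee \neg q$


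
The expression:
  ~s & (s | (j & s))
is never true.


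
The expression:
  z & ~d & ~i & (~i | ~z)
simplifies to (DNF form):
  z & ~d & ~i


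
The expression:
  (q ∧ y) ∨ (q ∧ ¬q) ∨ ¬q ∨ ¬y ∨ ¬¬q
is always true.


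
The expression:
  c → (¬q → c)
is always true.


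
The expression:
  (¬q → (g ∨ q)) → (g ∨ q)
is always true.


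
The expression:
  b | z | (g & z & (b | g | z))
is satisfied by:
  {b: True, z: True}
  {b: True, z: False}
  {z: True, b: False}


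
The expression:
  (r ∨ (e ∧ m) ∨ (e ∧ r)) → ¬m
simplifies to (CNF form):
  (¬e ∨ ¬m) ∧ (¬m ∨ ¬r)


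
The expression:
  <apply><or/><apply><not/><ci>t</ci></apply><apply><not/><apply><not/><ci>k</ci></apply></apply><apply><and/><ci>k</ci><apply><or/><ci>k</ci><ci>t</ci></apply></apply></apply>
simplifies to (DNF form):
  <apply><or/><ci>k</ci><apply><not/><ci>t</ci></apply></apply>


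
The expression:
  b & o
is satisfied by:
  {b: True, o: True}


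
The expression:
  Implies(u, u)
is always true.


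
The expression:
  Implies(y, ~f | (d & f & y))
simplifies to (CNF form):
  d | ~f | ~y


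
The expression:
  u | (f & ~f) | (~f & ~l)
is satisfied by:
  {u: True, l: False, f: False}
  {f: True, u: True, l: False}
  {u: True, l: True, f: False}
  {f: True, u: True, l: True}
  {f: False, l: False, u: False}


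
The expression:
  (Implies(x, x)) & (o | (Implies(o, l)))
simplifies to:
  True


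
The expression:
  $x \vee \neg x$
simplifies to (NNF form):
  $\text{True}$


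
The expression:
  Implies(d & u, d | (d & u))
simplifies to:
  True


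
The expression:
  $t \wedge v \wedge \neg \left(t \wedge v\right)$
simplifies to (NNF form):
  $\text{False}$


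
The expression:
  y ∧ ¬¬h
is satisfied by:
  {h: True, y: True}


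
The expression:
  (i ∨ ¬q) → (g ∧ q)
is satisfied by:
  {g: True, q: True, i: False}
  {q: True, i: False, g: False}
  {i: True, g: True, q: True}


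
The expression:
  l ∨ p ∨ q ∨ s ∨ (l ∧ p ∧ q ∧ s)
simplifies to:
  l ∨ p ∨ q ∨ s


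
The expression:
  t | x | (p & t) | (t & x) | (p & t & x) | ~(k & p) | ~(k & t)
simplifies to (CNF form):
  True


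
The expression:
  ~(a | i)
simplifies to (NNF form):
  ~a & ~i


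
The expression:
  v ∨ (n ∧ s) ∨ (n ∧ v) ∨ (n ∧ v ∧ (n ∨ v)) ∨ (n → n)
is always true.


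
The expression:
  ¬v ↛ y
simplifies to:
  ¬v ∧ ¬y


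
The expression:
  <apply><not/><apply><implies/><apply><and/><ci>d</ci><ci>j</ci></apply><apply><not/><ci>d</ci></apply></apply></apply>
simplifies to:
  <apply><and/><ci>d</ci><ci>j</ci></apply>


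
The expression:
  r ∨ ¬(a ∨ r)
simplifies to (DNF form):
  r ∨ ¬a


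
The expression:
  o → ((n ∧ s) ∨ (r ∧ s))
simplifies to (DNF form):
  (n ∧ s) ∨ (r ∧ s) ∨ ¬o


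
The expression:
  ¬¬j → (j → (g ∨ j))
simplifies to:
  True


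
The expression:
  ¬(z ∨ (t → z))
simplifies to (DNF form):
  t ∧ ¬z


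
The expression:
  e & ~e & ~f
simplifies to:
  False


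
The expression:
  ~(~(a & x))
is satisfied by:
  {a: True, x: True}


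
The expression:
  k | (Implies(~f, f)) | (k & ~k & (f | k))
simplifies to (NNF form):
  f | k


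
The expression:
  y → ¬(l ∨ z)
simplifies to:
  (¬l ∧ ¬z) ∨ ¬y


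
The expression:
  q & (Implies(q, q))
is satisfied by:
  {q: True}


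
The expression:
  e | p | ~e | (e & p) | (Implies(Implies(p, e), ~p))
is always true.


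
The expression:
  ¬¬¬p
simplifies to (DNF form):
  ¬p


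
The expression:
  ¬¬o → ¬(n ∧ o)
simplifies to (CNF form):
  ¬n ∨ ¬o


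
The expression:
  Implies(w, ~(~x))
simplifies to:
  x | ~w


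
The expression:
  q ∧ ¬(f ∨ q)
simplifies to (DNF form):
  False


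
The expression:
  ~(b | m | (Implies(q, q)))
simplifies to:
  False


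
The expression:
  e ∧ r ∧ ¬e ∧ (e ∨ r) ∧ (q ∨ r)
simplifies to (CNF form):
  False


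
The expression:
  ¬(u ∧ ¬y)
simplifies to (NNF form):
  y ∨ ¬u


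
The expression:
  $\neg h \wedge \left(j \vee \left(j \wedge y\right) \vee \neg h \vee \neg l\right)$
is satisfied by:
  {h: False}


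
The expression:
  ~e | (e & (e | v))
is always true.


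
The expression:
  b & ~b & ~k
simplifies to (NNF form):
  False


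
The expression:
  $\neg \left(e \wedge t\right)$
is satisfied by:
  {e: False, t: False}
  {t: True, e: False}
  {e: True, t: False}


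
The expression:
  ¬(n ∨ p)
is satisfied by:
  {n: False, p: False}


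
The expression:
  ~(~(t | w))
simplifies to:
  t | w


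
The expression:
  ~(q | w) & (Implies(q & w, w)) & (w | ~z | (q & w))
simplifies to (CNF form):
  ~q & ~w & ~z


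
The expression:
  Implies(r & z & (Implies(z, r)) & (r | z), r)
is always true.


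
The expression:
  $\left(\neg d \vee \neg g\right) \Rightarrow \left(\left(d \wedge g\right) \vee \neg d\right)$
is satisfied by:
  {g: True, d: False}
  {d: False, g: False}
  {d: True, g: True}


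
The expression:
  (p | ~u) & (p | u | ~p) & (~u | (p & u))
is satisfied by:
  {p: True, u: False}
  {u: False, p: False}
  {u: True, p: True}


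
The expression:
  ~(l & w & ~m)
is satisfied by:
  {m: True, l: False, w: False}
  {l: False, w: False, m: False}
  {w: True, m: True, l: False}
  {w: True, l: False, m: False}
  {m: True, l: True, w: False}
  {l: True, m: False, w: False}
  {w: True, l: True, m: True}


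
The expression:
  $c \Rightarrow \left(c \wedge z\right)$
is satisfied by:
  {z: True, c: False}
  {c: False, z: False}
  {c: True, z: True}


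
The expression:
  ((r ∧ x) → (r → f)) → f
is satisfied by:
  {x: True, f: True, r: True}
  {x: True, f: True, r: False}
  {f: True, r: True, x: False}
  {f: True, r: False, x: False}
  {x: True, r: True, f: False}


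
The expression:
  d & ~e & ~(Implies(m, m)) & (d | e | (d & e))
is never true.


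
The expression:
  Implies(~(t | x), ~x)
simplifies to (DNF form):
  True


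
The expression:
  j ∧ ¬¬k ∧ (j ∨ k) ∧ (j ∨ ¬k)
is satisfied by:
  {j: True, k: True}


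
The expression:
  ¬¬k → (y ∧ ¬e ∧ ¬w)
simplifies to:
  (y ∧ ¬e ∧ ¬w) ∨ ¬k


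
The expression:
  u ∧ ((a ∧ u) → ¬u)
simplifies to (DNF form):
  u ∧ ¬a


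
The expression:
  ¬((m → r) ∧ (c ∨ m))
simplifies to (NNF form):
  (m ∧ ¬r) ∨ (¬c ∧ ¬m)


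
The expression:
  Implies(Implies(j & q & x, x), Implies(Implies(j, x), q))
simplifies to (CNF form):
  (j | q) & (q | ~x)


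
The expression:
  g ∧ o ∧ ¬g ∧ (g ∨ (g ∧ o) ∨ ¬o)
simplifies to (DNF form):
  False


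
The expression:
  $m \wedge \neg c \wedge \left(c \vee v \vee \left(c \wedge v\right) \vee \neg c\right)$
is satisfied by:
  {m: True, c: False}


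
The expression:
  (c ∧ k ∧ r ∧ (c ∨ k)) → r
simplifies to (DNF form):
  True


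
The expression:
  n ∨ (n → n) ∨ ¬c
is always true.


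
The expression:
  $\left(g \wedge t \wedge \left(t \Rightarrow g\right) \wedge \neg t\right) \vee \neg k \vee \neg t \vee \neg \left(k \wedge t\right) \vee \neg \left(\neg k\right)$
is always true.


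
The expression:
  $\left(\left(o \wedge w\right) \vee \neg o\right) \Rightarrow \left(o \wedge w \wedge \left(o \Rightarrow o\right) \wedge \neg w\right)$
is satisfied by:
  {o: True, w: False}


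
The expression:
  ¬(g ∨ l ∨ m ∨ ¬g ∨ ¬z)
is never true.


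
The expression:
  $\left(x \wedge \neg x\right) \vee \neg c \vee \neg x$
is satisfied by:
  {c: False, x: False}
  {x: True, c: False}
  {c: True, x: False}


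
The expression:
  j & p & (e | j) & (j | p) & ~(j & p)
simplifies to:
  False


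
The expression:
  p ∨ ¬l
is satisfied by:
  {p: True, l: False}
  {l: False, p: False}
  {l: True, p: True}


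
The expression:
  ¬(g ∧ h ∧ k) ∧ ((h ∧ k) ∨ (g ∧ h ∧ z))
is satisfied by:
  {k: True, z: True, h: True, g: False}
  {k: True, h: True, z: False, g: False}
  {g: True, z: True, h: True, k: False}


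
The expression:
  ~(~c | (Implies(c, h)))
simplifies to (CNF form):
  c & ~h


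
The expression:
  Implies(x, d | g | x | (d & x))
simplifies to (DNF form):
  True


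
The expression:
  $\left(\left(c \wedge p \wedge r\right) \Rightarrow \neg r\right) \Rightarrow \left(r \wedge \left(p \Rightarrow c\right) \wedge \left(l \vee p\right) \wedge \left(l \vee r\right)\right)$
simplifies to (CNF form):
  $r \wedge \left(c \vee \neg p\right) \wedge \left(l \vee p\right)$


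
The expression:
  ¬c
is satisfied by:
  {c: False}


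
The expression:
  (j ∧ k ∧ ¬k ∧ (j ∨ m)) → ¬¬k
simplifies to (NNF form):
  True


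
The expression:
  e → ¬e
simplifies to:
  ¬e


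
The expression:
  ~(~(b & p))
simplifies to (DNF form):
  b & p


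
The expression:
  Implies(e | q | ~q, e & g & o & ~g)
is never true.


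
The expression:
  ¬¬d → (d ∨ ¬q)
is always true.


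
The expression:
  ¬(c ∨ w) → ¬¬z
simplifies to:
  c ∨ w ∨ z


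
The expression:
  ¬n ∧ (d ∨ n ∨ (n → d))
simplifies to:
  ¬n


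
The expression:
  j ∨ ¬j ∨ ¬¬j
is always true.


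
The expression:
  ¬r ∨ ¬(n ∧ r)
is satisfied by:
  {n: False, r: False}
  {r: True, n: False}
  {n: True, r: False}


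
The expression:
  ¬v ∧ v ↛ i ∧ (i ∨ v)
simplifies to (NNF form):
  False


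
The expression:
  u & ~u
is never true.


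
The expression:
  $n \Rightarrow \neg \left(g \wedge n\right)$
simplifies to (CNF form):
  $\neg g \vee \neg n$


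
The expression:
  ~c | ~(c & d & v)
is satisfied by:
  {v: False, d: False, c: False}
  {c: True, v: False, d: False}
  {d: True, v: False, c: False}
  {c: True, d: True, v: False}
  {v: True, c: False, d: False}
  {c: True, v: True, d: False}
  {d: True, v: True, c: False}


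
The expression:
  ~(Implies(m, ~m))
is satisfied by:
  {m: True}


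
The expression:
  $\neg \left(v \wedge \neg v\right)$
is always true.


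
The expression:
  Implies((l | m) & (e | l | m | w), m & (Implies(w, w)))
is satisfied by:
  {m: True, l: False}
  {l: False, m: False}
  {l: True, m: True}


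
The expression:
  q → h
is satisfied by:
  {h: True, q: False}
  {q: False, h: False}
  {q: True, h: True}


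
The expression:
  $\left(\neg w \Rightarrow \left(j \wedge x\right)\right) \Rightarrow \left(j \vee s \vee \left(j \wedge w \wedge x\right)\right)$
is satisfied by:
  {s: True, j: True, w: False}
  {s: True, j: False, w: False}
  {j: True, s: False, w: False}
  {s: False, j: False, w: False}
  {w: True, s: True, j: True}
  {w: True, s: True, j: False}
  {w: True, j: True, s: False}


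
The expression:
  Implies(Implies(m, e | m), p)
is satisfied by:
  {p: True}


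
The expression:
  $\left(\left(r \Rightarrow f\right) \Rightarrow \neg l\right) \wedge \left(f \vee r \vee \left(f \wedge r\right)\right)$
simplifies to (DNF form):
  $\left(f \wedge \neg l\right) \vee \left(r \wedge \neg f\right)$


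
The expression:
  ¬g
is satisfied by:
  {g: False}


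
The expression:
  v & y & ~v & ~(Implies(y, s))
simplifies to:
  False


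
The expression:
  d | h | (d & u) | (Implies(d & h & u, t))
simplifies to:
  True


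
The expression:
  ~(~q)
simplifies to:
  q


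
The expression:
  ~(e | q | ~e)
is never true.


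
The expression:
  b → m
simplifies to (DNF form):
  m ∨ ¬b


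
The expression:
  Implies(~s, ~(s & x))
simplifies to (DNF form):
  True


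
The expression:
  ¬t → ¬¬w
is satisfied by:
  {t: True, w: True}
  {t: True, w: False}
  {w: True, t: False}


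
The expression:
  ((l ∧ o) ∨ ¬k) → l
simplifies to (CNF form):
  k ∨ l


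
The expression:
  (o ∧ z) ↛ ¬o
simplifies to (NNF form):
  o ∧ z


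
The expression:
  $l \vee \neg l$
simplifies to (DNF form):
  $\text{True}$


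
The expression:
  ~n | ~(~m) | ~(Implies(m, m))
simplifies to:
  m | ~n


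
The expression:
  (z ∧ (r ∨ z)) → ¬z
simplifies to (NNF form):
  ¬z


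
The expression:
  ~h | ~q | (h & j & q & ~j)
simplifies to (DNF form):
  ~h | ~q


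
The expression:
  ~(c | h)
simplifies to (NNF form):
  ~c & ~h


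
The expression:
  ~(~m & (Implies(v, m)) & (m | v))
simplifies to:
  True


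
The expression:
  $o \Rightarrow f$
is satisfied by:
  {f: True, o: False}
  {o: False, f: False}
  {o: True, f: True}


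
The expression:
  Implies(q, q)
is always true.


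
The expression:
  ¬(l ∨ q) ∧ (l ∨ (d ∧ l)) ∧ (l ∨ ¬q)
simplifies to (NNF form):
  False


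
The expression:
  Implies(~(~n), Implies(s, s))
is always true.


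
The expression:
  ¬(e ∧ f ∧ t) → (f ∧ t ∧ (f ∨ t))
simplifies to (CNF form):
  f ∧ t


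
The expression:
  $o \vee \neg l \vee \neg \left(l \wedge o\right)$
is always true.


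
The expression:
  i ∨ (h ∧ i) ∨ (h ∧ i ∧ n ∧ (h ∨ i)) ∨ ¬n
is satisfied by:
  {i: True, n: False}
  {n: False, i: False}
  {n: True, i: True}


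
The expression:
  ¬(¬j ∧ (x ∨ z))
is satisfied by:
  {j: True, x: False, z: False}
  {z: True, j: True, x: False}
  {j: True, x: True, z: False}
  {z: True, j: True, x: True}
  {z: False, x: False, j: False}


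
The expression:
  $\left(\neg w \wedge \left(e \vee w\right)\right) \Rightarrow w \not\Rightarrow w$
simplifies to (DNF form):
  $w \vee \neg e$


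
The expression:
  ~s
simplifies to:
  ~s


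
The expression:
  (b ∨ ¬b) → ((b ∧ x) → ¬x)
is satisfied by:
  {x: False, b: False}
  {b: True, x: False}
  {x: True, b: False}


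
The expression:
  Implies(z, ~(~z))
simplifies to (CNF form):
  True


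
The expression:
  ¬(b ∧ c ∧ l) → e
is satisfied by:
  {l: True, e: True, c: True, b: True}
  {l: True, e: True, c: True, b: False}
  {l: True, e: True, b: True, c: False}
  {l: True, e: True, b: False, c: False}
  {e: True, c: True, b: True, l: False}
  {e: True, c: True, b: False, l: False}
  {e: True, c: False, b: True, l: False}
  {e: True, c: False, b: False, l: False}
  {l: True, c: True, b: True, e: False}


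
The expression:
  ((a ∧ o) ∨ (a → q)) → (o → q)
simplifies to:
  q ∨ ¬o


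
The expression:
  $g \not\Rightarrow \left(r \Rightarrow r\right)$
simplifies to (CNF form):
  $\text{False}$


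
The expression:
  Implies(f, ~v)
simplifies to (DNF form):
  ~f | ~v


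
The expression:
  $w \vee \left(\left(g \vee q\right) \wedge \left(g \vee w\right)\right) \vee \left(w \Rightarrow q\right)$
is always true.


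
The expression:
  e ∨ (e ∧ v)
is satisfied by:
  {e: True}


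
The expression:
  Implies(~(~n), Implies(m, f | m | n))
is always true.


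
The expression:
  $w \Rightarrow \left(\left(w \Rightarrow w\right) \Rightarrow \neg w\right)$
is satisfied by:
  {w: False}


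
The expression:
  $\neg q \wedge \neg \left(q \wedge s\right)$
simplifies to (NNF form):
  $\neg q$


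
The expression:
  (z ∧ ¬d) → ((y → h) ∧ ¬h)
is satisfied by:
  {d: True, h: False, y: False, z: False}
  {d: True, y: True, h: False, z: False}
  {d: True, h: True, y: False, z: False}
  {d: True, y: True, h: True, z: False}
  {d: False, h: False, y: False, z: False}
  {y: True, d: False, h: False, z: False}
  {h: True, d: False, y: False, z: False}
  {y: True, h: True, d: False, z: False}
  {z: True, d: True, h: False, y: False}
  {z: True, y: True, d: True, h: False}
  {z: True, d: True, h: True, y: False}
  {z: True, y: True, d: True, h: True}
  {z: True, d: False, h: False, y: False}


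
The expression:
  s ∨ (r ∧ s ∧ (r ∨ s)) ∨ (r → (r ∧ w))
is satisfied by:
  {s: True, w: True, r: False}
  {s: True, w: False, r: False}
  {w: True, s: False, r: False}
  {s: False, w: False, r: False}
  {r: True, s: True, w: True}
  {r: True, s: True, w: False}
  {r: True, w: True, s: False}


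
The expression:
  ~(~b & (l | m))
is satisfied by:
  {b: True, l: False, m: False}
  {b: True, m: True, l: False}
  {b: True, l: True, m: False}
  {b: True, m: True, l: True}
  {m: False, l: False, b: False}


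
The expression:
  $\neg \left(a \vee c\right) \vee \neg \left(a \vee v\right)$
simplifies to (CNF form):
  $\neg a \wedge \left(\neg c \vee \neg v\right)$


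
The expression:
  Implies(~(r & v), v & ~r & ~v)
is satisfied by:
  {r: True, v: True}


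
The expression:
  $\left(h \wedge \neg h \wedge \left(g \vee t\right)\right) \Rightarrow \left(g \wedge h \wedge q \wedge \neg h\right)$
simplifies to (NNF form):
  $\text{True}$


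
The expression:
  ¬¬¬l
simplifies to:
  ¬l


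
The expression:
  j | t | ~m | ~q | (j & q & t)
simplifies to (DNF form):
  j | t | ~m | ~q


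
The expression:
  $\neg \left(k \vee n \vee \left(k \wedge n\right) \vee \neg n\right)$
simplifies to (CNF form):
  $\text{False}$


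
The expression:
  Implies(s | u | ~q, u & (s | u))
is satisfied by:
  {u: True, q: True, s: False}
  {u: True, q: False, s: False}
  {u: True, s: True, q: True}
  {u: True, s: True, q: False}
  {q: True, s: False, u: False}


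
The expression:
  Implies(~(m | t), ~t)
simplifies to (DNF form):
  True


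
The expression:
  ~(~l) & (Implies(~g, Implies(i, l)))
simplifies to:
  l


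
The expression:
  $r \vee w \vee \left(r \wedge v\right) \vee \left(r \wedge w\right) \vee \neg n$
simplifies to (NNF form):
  $r \vee w \vee \neg n$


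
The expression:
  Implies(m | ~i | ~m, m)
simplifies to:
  m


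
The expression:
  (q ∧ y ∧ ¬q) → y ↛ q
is always true.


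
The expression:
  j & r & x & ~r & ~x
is never true.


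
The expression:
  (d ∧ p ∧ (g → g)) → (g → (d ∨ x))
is always true.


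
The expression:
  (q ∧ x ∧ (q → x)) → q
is always true.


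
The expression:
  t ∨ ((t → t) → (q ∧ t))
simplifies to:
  t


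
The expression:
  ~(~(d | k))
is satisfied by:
  {d: True, k: True}
  {d: True, k: False}
  {k: True, d: False}


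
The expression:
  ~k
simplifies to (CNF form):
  ~k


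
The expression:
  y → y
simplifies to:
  True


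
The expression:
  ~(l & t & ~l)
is always true.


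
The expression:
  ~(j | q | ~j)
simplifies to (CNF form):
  False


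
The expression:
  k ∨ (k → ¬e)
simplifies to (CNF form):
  True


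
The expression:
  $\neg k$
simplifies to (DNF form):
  $\neg k$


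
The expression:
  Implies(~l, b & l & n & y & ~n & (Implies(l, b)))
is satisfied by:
  {l: True}


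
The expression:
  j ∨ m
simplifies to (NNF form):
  j ∨ m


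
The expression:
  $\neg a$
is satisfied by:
  {a: False}


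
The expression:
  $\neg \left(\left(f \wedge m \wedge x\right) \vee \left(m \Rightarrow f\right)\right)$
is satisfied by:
  {m: True, f: False}
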